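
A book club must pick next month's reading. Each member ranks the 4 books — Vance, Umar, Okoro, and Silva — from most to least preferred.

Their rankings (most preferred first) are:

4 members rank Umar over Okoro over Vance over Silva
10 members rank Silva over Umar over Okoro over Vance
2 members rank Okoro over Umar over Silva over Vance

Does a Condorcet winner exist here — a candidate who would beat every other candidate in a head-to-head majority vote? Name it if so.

Head-to-head results (16 voters total):
Vance vs Umar: Umar wins 16–0.
Vance vs Okoro: Okoro wins 16–0.
Vance vs Silva: Silva wins 12–4.
Umar vs Okoro: Umar wins 14–2.
Umar vs Silva: Silva wins 10–6.
Okoro vs Silva: Silva wins 10–6.
Silva beats each rival — Vance (12–4), Umar (10–6), Okoro (10–6) — so Silva is the Condorcet winner.

Silva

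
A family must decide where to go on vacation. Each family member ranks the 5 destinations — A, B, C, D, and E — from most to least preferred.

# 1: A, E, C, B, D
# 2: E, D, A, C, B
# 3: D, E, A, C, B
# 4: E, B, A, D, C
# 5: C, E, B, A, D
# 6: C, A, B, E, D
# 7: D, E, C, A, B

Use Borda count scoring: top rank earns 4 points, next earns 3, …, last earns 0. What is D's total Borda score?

12

Borda scores:
  A: 4 + 2 + 2 + 2 + 1 + 3 + 1 = 15
  B: 1 + 0 + 0 + 3 + 2 + 2 + 0 = 8
  C: 2 + 1 + 1 + 0 + 4 + 4 + 2 = 14
  D: 0 + 3 + 4 + 1 + 0 + 0 + 4 = 12
  E: 3 + 4 + 3 + 4 + 3 + 1 + 3 = 21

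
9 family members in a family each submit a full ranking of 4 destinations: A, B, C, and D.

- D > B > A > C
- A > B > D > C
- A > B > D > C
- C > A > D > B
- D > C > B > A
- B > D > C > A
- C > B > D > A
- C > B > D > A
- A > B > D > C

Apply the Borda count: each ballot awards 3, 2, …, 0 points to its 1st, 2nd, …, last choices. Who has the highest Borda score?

B

Borda scores:
  A: 1 + 3 + 3 + 2 + 0 + 0 + 0 + 0 + 3 = 12
  B: 2 + 2 + 2 + 0 + 1 + 3 + 2 + 2 + 2 = 16
  C: 0 + 0 + 0 + 3 + 2 + 1 + 3 + 3 + 0 = 12
  D: 3 + 1 + 1 + 1 + 3 + 2 + 1 + 1 + 1 = 14
B has the highest total.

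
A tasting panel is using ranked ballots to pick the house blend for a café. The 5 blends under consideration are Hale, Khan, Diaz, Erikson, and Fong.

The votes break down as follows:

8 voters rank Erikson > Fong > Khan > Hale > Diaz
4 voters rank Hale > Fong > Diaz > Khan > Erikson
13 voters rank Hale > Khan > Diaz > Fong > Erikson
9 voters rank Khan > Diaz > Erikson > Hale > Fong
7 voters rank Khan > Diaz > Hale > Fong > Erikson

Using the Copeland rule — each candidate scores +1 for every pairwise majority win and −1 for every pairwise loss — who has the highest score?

Khan

Pairwise results:
  Hale vs Khan: Khan wins 24–17.
  Hale vs Diaz: Hale wins 25–16.
  Hale vs Erikson: Hale wins 24–17.
  Hale vs Fong: Hale wins 33–8.
  Khan vs Diaz: Khan wins 37–4.
  Khan vs Erikson: Khan wins 33–8.
  Khan vs Fong: Khan wins 29–12.
  Diaz vs Erikson: Diaz wins 33–8.
  Diaz vs Fong: Diaz wins 29–12.
  Erikson vs Fong: Fong wins 24–17.
Copeland scores (wins − losses):
  Hale: 3 − 1 = 2
  Khan: 4 − 0 = 4
  Diaz: 2 − 2 = 0
  Erikson: 0 − 4 = -4
  Fong: 1 − 3 = -2
Khan has the best Copeland score.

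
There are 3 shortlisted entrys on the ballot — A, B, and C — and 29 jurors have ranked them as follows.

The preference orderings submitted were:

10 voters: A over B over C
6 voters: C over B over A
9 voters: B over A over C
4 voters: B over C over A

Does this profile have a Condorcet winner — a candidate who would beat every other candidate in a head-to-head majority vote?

Head-to-head results (29 voters total):
A vs B: B wins 19–10.
A vs C: A wins 19–10.
B vs C: B wins 23–6.
B beats each rival — A (19–10), C (23–6) — so B is the Condorcet winner.

Yes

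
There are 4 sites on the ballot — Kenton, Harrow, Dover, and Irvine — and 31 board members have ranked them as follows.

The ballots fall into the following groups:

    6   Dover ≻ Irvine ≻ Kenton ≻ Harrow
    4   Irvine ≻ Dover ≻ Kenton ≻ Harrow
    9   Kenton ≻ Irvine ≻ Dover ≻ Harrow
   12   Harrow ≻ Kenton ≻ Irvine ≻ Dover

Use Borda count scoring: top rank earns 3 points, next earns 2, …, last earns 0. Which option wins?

Borda scores:
  Kenton: 6·1 + 4·1 + 9·3 + 12·2 = 61
  Harrow: 6·0 + 4·0 + 9·0 + 12·3 = 36
  Dover: 6·3 + 4·2 + 9·1 + 12·0 = 35
  Irvine: 6·2 + 4·3 + 9·2 + 12·1 = 54
Kenton has the highest total.

Kenton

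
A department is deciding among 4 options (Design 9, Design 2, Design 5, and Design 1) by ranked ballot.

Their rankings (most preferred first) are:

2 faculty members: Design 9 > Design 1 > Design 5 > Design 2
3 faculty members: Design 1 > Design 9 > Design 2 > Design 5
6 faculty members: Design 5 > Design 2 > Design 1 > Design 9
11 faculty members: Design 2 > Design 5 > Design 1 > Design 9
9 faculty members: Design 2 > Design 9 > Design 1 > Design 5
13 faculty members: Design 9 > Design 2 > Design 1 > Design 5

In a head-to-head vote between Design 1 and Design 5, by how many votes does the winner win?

10

Ballots ranking Design 1 above Design 5: 2+3+9+13 = 27.
Ballots ranking Design 5 above Design 1: 6+11 = 17.
Design 1 wins 27–17, a margin of 10.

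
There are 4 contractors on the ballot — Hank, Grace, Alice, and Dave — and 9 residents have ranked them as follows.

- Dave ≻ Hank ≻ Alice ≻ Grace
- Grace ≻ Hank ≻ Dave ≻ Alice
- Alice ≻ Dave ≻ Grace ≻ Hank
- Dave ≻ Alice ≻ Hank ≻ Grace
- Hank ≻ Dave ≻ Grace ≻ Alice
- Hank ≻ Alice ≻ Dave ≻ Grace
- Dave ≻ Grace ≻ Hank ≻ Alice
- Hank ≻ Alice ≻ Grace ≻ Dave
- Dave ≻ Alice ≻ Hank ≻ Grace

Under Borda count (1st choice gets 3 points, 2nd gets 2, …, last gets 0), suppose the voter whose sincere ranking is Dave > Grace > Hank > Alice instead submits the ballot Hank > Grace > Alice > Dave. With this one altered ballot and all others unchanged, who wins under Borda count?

Hank

Borda totals with the altered ballot: Hank 18, Grace 8, Alice 13, Dave 15.
The switch changes the winner from Dave to Hank.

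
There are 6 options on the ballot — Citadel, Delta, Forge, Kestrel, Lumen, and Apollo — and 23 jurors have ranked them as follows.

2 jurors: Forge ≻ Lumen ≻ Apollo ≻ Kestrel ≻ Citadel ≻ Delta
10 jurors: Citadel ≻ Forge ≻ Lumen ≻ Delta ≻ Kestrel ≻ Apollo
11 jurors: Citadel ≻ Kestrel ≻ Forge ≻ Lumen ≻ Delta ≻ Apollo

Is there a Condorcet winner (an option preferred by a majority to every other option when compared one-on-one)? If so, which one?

Citadel

Head-to-head results (23 voters total):
Citadel vs Delta: Citadel wins 23–0.
Citadel vs Forge: Citadel wins 21–2.
Citadel vs Kestrel: Citadel wins 21–2.
Citadel vs Lumen: Citadel wins 21–2.
Citadel vs Apollo: Citadel wins 21–2.
Delta vs Forge: Forge wins 23–0.
Delta vs Kestrel: Kestrel wins 13–10.
Delta vs Lumen: Lumen wins 23–0.
Delta vs Apollo: Delta wins 21–2.
Forge vs Kestrel: Forge wins 12–11.
Forge vs Lumen: Forge wins 23–0.
Forge vs Apollo: Forge wins 23–0.
Kestrel vs Lumen: Lumen wins 12–11.
Kestrel vs Apollo: Kestrel wins 21–2.
Lumen vs Apollo: Lumen wins 23–0.
Citadel beats each rival — Delta (23–0), Forge (21–2), Kestrel (21–2), Lumen (21–2), Apollo (21–2) — so Citadel is the Condorcet winner.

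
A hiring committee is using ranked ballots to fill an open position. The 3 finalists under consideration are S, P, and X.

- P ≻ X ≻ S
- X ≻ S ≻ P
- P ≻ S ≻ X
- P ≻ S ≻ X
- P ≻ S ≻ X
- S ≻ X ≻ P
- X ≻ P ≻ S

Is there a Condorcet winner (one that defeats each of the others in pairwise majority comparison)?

Yes

Head-to-head results (7 voters total):
S vs P: P wins 5–2.
S vs X: S wins 4–3.
P vs X: P wins 4–3.
P beats each rival — S (5–2), X (4–3) — so P is the Condorcet winner.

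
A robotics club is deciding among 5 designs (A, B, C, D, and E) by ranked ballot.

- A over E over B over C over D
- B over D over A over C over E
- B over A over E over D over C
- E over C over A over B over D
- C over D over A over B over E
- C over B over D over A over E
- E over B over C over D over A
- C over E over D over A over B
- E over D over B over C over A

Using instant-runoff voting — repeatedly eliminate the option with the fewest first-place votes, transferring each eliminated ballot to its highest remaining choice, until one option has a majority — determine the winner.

E

Round 1: C 3, E 3, B 2, A 1, D 0. D has the fewest and is eliminated.
Round 2: C 3, E 3, B 2, A 1. A has the fewest and is eliminated.
Round 3: E 4, C 3, B 2. B has the fewest and is eliminated.
Round 4: E 5, C 4. E has a majority.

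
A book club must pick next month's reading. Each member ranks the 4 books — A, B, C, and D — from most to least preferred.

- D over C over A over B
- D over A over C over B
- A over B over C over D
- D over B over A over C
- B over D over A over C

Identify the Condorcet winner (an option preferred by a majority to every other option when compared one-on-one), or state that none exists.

D

Head-to-head results (5 voters total):
A vs B: A wins 3–2.
A vs C: A wins 4–1.
A vs D: D wins 4–1.
B vs C: B wins 3–2.
B vs D: D wins 3–2.
C vs D: D wins 4–1.
D beats each rival — A (4–1), B (3–2), C (4–1) — so D is the Condorcet winner.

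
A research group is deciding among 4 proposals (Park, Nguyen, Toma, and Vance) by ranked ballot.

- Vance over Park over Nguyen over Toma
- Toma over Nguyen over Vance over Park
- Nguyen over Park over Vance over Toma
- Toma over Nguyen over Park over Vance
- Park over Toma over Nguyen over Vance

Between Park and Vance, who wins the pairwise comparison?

Park

Ballots ranking Park above Vance: 3.
Ballots ranking Vance above Park: 2.
Park wins the head-to-head, 3–2.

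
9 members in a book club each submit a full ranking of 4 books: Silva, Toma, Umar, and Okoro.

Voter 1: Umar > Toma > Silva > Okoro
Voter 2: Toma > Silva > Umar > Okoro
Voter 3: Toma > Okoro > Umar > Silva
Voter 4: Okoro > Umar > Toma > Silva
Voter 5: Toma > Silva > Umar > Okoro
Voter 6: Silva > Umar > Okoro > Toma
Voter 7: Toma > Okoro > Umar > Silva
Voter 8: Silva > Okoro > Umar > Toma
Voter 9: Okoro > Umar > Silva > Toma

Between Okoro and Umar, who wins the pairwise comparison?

Okoro

Ballots ranking Okoro above Umar: 5.
Ballots ranking Umar above Okoro: 4.
Okoro wins the head-to-head, 5–4.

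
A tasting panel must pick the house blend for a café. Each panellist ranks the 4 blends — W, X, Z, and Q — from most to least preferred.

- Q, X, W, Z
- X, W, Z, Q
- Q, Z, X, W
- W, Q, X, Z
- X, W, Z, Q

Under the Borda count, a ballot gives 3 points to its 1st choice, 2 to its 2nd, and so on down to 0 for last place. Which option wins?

Borda scores:
  W: 1 + 2 + 0 + 3 + 2 = 8
  X: 2 + 3 + 1 + 1 + 3 = 10
  Z: 0 + 1 + 2 + 0 + 1 = 4
  Q: 3 + 0 + 3 + 2 + 0 = 8
X has the highest total.

X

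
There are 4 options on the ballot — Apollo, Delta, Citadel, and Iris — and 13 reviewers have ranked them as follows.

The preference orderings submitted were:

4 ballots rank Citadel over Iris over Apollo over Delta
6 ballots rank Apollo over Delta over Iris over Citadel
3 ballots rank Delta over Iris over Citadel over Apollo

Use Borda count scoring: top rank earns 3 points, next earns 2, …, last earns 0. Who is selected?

Apollo

Borda scores:
  Apollo: 4·1 + 6·3 + 3·0 = 22
  Delta: 4·0 + 6·2 + 3·3 = 21
  Citadel: 4·3 + 6·0 + 3·1 = 15
  Iris: 4·2 + 6·1 + 3·2 = 20
Apollo has the highest total.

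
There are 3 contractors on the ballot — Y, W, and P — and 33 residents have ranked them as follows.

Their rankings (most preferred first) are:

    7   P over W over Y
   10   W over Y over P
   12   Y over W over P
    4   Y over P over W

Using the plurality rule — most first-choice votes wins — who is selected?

Y

First-place vote totals:
  Y: 16
  W: 10
  P: 7
Y has the most first-place votes.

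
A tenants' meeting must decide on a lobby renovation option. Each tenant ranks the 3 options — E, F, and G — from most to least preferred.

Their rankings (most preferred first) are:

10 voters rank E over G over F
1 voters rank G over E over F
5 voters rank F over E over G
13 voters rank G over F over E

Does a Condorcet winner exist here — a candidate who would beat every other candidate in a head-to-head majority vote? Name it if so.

Head-to-head results (29 voters total):
E vs F: F wins 18–11.
E vs G: E wins 15–14.
F vs G: G wins 24–5.
No candidate beats all others: E beats G beats F beats E, a majority cycle.

There is no Condorcet winner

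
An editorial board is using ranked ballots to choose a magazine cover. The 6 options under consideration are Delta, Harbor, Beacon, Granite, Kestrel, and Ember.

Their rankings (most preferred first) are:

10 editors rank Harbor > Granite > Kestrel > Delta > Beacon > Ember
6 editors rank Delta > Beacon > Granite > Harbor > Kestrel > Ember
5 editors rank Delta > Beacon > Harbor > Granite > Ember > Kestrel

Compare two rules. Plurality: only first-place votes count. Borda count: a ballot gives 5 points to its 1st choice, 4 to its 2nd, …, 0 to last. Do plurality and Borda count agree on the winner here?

No

Plurality first-place counts: Delta 11, Harbor 10, Beacon 0, Granite 0, Kestrel 0, Ember 0 → Delta.
Borda totals: Delta 75, Harbor 77, Beacon 54, Granite 68, Kestrel 36, Ember 5 → Harbor.
The two rules disagree: plurality picks Delta, Borda picks Harbor.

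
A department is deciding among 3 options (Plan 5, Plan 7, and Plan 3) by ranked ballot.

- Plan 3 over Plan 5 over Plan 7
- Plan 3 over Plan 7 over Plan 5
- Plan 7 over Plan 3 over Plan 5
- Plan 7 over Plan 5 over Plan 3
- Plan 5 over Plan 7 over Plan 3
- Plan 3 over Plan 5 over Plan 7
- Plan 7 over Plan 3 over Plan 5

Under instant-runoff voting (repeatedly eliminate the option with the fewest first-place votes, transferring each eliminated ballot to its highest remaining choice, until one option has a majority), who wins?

Round 1: Plan 7 3, Plan 3 3, Plan 5 1. Plan 5 has the fewest and is eliminated.
Round 2: Plan 7 4, Plan 3 3. Plan 7 has a majority.

Plan 7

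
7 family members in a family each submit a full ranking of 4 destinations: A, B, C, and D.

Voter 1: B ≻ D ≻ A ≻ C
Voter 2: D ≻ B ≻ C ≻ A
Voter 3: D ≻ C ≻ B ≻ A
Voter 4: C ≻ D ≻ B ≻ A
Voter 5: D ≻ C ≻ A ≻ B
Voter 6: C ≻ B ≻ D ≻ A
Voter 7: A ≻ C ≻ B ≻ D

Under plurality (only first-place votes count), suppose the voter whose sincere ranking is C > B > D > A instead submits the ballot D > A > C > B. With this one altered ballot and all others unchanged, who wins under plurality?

D

First-place totals with the altered ballot: A 1, B 1, C 1, D 4.
The winner is unchanged: still D.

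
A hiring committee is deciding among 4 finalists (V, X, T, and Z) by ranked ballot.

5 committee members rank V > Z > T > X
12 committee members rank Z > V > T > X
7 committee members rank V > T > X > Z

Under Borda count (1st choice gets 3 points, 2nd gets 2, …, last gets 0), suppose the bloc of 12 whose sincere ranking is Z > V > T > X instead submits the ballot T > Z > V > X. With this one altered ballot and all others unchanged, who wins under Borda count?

Borda totals with the altered ballot: V 48, X 7, T 55, Z 34.
The switch changes the winner from V to T.

T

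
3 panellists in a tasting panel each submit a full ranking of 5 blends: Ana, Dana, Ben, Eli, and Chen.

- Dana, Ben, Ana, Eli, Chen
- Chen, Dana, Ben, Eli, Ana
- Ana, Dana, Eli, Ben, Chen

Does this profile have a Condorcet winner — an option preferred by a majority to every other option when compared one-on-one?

Head-to-head results (3 voters total):
Ana vs Dana: Dana wins 2–1.
Ana vs Ben: Ben wins 2–1.
Ana vs Eli: Ana wins 2–1.
Ana vs Chen: Ana wins 2–1.
Dana vs Ben: Dana wins 3–0.
Dana vs Eli: Dana wins 3–0.
Dana vs Chen: Dana wins 2–1.
Ben vs Eli: Ben wins 2–1.
Ben vs Chen: Ben wins 2–1.
Eli vs Chen: Eli wins 2–1.
Dana beats each rival — Ana (2–1), Ben (3–0), Eli (3–0), Chen (2–1) — so Dana is the Condorcet winner.

Yes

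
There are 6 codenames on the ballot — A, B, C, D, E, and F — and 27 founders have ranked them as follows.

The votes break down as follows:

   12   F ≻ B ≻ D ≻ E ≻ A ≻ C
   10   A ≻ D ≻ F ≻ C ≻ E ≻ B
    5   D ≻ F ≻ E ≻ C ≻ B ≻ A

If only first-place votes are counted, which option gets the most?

First-place vote totals:
  A: 10
  B: 0
  C: 0
  D: 5
  E: 0
  F: 12
F has the most first-place votes.

F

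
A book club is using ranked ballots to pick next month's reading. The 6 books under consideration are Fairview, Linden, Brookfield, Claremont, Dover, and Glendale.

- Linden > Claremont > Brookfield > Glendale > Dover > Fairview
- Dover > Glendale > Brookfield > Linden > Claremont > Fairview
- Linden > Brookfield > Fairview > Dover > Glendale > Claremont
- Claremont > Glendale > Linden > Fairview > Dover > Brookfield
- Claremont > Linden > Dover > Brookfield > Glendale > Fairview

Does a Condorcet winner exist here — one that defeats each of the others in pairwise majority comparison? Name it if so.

Linden

Head-to-head results (5 voters total):
Fairview vs Linden: Linden wins 5–0.
Fairview vs Brookfield: Brookfield wins 4–1.
Fairview vs Claremont: Claremont wins 4–1.
Fairview vs Dover: Dover wins 3–2.
Fairview vs Glendale: Glendale wins 4–1.
Linden vs Brookfield: Linden wins 4–1.
Linden vs Claremont: Linden wins 3–2.
Linden vs Dover: Linden wins 4–1.
Linden vs Glendale: Linden wins 3–2.
Brookfield vs Claremont: Claremont wins 3–2.
Brookfield vs Dover: Dover wins 3–2.
Brookfield vs Glendale: Brookfield wins 3–2.
Claremont vs Dover: Claremont wins 3–2.
Claremont vs Glendale: Claremont wins 3–2.
Dover vs Glendale: Dover wins 3–2.
Linden beats each rival — Fairview (5–0), Brookfield (4–1), Claremont (3–2), Dover (4–1), Glendale (3–2) — so Linden is the Condorcet winner.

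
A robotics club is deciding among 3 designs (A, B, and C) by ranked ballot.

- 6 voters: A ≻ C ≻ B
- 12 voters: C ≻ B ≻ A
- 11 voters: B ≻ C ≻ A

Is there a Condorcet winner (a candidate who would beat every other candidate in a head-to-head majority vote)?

Yes

Head-to-head results (29 voters total):
A vs B: B wins 23–6.
A vs C: C wins 23–6.
B vs C: C wins 18–11.
C beats each rival — A (23–6), B (18–11) — so C is the Condorcet winner.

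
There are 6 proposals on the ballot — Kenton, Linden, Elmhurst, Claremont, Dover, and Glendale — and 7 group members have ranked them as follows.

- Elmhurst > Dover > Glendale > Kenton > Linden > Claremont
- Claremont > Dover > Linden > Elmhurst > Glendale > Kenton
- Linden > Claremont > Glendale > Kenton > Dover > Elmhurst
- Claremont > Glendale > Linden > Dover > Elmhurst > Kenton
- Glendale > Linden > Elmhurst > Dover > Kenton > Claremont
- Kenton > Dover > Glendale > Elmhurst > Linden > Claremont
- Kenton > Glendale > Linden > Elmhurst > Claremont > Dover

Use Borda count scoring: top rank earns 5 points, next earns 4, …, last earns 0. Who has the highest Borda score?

Glendale

Borda scores:
  Kenton: 2 + 0 + 2 + 0 + 1 + 5 + 5 = 15
  Linden: 1 + 3 + 5 + 3 + 4 + 1 + 3 = 20
  Elmhurst: 5 + 2 + 0 + 1 + 3 + 2 + 2 = 15
  Claremont: 0 + 5 + 4 + 5 + 0 + 0 + 1 = 15
  Dover: 4 + 4 + 1 + 2 + 2 + 4 + 0 = 17
  Glendale: 3 + 1 + 3 + 4 + 5 + 3 + 4 = 23
Glendale has the highest total.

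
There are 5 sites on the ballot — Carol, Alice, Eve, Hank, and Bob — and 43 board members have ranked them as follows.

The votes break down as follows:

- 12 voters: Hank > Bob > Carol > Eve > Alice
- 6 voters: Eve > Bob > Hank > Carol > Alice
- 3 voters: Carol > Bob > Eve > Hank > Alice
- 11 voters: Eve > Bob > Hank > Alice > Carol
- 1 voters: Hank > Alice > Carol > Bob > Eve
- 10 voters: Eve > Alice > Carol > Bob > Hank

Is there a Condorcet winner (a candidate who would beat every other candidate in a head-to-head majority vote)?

Head-to-head results (43 voters total):
Carol vs Alice: Alice wins 22–21.
Carol vs Eve: Eve wins 27–16.
Carol vs Hank: Hank wins 30–13.
Carol vs Bob: Bob wins 29–14.
Alice vs Eve: Eve wins 42–1.
Alice vs Hank: Hank wins 33–10.
Alice vs Bob: Bob wins 32–11.
Eve vs Hank: Eve wins 30–13.
Eve vs Bob: Eve wins 27–16.
Hank vs Bob: Bob wins 30–13.
Eve beats each rival — Carol (27–16), Alice (42–1), Hank (30–13), Bob (27–16) — so Eve is the Condorcet winner.

Yes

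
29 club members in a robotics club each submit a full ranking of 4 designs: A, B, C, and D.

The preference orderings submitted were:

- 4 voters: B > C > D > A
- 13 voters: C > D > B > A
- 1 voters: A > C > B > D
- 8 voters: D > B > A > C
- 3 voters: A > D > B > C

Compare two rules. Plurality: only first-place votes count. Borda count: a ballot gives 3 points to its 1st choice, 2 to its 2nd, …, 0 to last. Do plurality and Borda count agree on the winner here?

Plurality first-place counts: A 4, B 4, C 13, D 8 → C.
Borda totals: A 20, B 45, C 49, D 60 → D.
The two rules disagree: plurality picks C, Borda picks D.

No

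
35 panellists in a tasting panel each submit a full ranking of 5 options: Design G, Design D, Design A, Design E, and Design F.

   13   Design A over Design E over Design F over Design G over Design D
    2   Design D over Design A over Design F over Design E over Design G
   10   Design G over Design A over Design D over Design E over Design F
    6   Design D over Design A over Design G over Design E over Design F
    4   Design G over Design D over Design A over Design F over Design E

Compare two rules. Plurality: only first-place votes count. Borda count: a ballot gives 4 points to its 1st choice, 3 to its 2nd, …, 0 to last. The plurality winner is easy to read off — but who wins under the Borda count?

Plurality first-place counts: Design G 14, Design D 8, Design A 13, Design E 0, Design F 0 → Design G.
Borda totals: Design G 81, Design D 64, Design A 114, Design E 57, Design F 34 → Design A.

Design A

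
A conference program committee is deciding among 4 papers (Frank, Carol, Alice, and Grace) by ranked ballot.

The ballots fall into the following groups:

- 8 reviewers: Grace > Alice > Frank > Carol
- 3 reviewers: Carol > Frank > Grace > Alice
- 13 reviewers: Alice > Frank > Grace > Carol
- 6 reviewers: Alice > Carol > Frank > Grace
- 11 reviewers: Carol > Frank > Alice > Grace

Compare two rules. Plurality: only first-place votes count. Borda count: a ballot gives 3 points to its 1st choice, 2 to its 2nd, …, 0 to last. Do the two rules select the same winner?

Yes

Plurality first-place counts: Frank 0, Carol 14, Alice 19, Grace 8 → Alice.
Borda totals: Frank 68, Carol 54, Alice 84, Grace 40 → Alice.
The two rules agree on Alice.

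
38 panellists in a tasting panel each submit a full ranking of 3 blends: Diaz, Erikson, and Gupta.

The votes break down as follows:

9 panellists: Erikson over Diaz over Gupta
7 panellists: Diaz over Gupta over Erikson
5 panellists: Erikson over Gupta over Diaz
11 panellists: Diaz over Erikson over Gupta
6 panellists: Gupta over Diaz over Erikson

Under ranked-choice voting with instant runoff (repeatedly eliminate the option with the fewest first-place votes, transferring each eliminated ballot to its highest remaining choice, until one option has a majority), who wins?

Round 1: Diaz 18, Erikson 14, Gupta 6. Gupta has the fewest and is eliminated.
Round 2: Diaz 24, Erikson 14. Diaz has a majority.

Diaz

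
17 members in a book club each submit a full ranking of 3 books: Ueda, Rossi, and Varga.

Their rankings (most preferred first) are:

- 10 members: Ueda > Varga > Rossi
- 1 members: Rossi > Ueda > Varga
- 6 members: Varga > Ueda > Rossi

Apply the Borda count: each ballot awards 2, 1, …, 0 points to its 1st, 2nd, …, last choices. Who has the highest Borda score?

Borda scores:
  Ueda: 10·2 + 1 + 6·1 = 27
  Rossi: 10·0 + 2 + 6·0 = 2
  Varga: 10·1 + 0 + 6·2 = 22
Ueda has the highest total.

Ueda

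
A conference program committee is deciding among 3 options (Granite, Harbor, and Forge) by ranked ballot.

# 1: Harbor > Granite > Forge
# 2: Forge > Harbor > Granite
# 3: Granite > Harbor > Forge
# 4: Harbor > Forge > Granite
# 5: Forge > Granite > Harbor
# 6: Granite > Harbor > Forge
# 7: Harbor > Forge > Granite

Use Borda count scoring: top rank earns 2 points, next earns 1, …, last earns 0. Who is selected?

Borda scores:
  Granite: 1 + 0 + 2 + 0 + 1 + 2 + 0 = 6
  Harbor: 2 + 1 + 1 + 2 + 0 + 1 + 2 = 9
  Forge: 0 + 2 + 0 + 1 + 2 + 0 + 1 = 6
Harbor has the highest total.

Harbor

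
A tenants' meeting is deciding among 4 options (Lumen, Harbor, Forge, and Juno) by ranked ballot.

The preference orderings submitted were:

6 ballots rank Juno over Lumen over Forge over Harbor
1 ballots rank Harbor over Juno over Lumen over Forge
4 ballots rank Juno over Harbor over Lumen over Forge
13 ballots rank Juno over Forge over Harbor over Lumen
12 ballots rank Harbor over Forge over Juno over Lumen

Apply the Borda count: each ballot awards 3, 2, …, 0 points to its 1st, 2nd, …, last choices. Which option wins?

Juno

Borda scores:
  Lumen: 6·2 + 1 + 4·1 + 13·0 + 12·0 = 17
  Harbor: 6·0 + 3 + 4·2 + 13·1 + 12·3 = 60
  Forge: 6·1 + 0 + 4·0 + 13·2 + 12·2 = 56
  Juno: 6·3 + 2 + 4·3 + 13·3 + 12·1 = 83
Juno has the highest total.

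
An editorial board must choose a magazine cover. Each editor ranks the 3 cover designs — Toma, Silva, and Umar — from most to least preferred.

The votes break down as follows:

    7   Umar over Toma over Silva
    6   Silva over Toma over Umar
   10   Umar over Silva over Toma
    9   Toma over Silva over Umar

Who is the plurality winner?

First-place vote totals:
  Toma: 9
  Silva: 6
  Umar: 17
Umar has the most first-place votes.

Umar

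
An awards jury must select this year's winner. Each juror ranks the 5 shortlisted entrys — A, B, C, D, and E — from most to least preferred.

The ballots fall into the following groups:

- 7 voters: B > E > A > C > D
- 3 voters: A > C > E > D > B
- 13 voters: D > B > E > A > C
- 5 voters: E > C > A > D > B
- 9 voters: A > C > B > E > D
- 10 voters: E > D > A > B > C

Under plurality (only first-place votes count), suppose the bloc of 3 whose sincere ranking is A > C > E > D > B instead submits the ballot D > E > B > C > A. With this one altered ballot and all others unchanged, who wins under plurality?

First-place totals with the altered ballot: A 9, B 7, C 0, D 16, E 15.
The switch changes the winner from E to D.

D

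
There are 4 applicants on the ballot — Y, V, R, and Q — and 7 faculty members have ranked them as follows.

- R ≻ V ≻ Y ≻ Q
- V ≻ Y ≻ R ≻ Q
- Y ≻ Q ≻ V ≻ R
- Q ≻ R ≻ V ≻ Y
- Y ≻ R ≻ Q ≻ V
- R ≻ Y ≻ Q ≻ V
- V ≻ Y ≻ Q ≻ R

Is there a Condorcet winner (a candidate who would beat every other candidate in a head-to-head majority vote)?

Head-to-head results (7 voters total):
Y vs V: V wins 4–3.
Y vs R: Y wins 4–3.
Y vs Q: Y wins 6–1.
V vs R: R wins 4–3.
V vs Q: Q wins 4–3.
R vs Q: R wins 4–3.
No candidate beats all others: Y beats R beats V beats Y, a majority cycle.

No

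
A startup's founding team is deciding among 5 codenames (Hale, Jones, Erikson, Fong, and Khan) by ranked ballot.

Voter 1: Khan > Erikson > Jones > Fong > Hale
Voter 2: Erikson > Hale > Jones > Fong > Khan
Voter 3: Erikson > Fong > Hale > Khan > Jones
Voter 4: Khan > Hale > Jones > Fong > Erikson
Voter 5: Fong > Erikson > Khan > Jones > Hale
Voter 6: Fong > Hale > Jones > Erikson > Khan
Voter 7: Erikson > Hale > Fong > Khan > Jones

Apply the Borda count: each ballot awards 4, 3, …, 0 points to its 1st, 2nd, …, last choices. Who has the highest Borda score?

Erikson

Borda scores:
  Hale: 0 + 3 + 2 + 3 + 0 + 3 + 3 = 14
  Jones: 2 + 2 + 0 + 2 + 1 + 2 + 0 = 9
  Erikson: 3 + 4 + 4 + 0 + 3 + 1 + 4 = 19
  Fong: 1 + 1 + 3 + 1 + 4 + 4 + 2 = 16
  Khan: 4 + 0 + 1 + 4 + 2 + 0 + 1 = 12
Erikson has the highest total.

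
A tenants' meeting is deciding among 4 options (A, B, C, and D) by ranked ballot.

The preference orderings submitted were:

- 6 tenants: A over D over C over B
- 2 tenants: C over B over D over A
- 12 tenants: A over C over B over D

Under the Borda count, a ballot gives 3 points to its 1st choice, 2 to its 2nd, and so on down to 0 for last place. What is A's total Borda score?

54

Borda scores:
  A: 6·3 + 2·0 + 12·3 = 54
  B: 6·0 + 2·2 + 12·1 = 16
  C: 6·1 + 2·3 + 12·2 = 36
  D: 6·2 + 2·1 + 12·0 = 14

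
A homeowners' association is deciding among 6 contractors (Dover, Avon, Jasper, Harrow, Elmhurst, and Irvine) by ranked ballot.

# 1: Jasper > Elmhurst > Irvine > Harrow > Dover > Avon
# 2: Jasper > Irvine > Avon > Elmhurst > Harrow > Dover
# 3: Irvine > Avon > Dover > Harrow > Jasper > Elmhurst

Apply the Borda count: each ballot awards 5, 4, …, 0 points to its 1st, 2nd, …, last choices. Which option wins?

Irvine

Borda scores:
  Dover: 1 + 0 + 3 = 4
  Avon: 0 + 3 + 4 = 7
  Jasper: 5 + 5 + 1 = 11
  Harrow: 2 + 1 + 2 = 5
  Elmhurst: 4 + 2 + 0 = 6
  Irvine: 3 + 4 + 5 = 12
Irvine has the highest total.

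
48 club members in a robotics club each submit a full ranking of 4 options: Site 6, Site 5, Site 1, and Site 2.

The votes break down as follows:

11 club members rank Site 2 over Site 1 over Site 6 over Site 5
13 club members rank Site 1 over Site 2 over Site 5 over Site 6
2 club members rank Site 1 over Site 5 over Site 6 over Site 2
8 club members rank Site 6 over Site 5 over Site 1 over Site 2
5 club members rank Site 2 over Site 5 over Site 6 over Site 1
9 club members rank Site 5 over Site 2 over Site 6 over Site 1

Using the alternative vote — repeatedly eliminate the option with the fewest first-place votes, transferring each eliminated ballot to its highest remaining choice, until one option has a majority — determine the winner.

Site 2

Round 1: Site 2 16, Site 1 15, Site 5 9, Site 6 8. Site 6 has the fewest and is eliminated.
Round 2: Site 5 17, Site 2 16, Site 1 15. Site 1 has the fewest and is eliminated.
Round 3: Site 2 29, Site 5 19. Site 2 has a majority.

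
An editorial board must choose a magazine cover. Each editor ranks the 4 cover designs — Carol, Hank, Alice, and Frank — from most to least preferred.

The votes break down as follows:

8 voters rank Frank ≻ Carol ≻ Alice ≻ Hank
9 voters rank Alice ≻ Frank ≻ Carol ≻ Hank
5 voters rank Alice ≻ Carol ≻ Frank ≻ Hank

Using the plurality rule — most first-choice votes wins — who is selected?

First-place vote totals:
  Carol: 0
  Hank: 0
  Alice: 14
  Frank: 8
Alice has the most first-place votes.

Alice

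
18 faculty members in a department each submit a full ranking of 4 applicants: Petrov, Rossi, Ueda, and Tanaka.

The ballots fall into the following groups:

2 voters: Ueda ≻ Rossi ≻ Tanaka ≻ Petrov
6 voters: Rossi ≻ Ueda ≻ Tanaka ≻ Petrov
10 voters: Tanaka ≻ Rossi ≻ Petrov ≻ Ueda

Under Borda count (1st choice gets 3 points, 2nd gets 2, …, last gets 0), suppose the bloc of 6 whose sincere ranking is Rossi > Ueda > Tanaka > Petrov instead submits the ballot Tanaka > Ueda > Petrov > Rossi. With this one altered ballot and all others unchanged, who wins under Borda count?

Borda totals with the altered ballot: Petrov 16, Rossi 24, Ueda 18, Tanaka 50.
The switch changes the winner from Rossi to Tanaka.

Tanaka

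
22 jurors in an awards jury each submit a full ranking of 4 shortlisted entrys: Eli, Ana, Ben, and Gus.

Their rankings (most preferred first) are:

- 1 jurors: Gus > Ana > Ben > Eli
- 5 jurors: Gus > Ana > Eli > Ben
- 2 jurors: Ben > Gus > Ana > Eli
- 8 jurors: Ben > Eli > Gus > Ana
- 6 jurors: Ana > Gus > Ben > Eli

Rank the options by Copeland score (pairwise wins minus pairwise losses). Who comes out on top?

Pairwise results:
  Eli vs Ana: Ana wins 14–8.
  Eli vs Ben: Ben wins 17–5.
  Eli vs Gus: Gus wins 14–8.
  Ana vs Ben: Ana wins 12–10.
  Ana vs Gus: Gus wins 16–6.
  Ben vs Gus: Gus wins 12–10.
Copeland scores (wins − losses):
  Eli: 0 − 3 = -3
  Ana: 2 − 1 = 1
  Ben: 1 − 2 = -1
  Gus: 3 − 0 = 3
Gus has the best Copeland score.

Gus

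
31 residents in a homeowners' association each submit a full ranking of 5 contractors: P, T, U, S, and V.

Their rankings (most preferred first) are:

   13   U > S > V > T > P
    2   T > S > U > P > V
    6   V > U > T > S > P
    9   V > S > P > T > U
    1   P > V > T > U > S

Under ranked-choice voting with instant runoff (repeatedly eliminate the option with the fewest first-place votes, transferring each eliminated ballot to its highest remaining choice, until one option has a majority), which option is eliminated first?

Round 1: V 15, U 13, T 2, P 1, S 0. S has the fewest and is eliminated.
Round 2: V 15, U 13, T 2, P 1. P has the fewest and is eliminated.
Round 3: V 16, U 13, T 2. V has a majority.

S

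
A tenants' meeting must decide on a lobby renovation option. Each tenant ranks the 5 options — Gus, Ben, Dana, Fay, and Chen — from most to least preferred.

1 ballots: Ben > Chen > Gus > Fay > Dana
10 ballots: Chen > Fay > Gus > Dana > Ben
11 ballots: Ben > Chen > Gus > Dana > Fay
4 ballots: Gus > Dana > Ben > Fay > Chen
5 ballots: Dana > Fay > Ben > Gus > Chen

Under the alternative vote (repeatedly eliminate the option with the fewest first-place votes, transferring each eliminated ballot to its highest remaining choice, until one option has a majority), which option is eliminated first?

Round 1: Ben 12, Chen 10, Dana 5, Gus 4, Fay 0. Fay has the fewest and is eliminated.
Round 2: Ben 12, Chen 10, Dana 5, Gus 4. Gus has the fewest and is eliminated.
Round 3: Ben 12, Chen 10, Dana 9. Dana has the fewest and is eliminated.
Round 4: Ben 21, Chen 10. Ben has a majority.

Fay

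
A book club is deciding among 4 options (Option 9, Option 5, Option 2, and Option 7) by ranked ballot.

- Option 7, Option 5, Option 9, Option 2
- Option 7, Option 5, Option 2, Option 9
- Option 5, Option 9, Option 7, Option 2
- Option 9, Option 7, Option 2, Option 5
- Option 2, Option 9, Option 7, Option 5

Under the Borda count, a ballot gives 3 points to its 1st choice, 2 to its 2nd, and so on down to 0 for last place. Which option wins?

Option 7

Borda scores:
  Option 9: 1 + 0 + 2 + 3 + 2 = 8
  Option 5: 2 + 2 + 3 + 0 + 0 = 7
  Option 2: 0 + 1 + 0 + 1 + 3 = 5
  Option 7: 3 + 3 + 1 + 2 + 1 = 10
Option 7 has the highest total.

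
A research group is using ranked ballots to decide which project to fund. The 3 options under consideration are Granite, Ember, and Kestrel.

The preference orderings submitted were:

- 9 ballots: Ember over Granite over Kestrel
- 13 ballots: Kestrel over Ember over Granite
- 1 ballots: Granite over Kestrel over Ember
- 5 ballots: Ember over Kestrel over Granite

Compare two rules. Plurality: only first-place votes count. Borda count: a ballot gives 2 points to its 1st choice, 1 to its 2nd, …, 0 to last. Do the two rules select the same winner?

Yes

Plurality first-place counts: Granite 1, Ember 14, Kestrel 13 → Ember.
Borda totals: Granite 11, Ember 41, Kestrel 32 → Ember.
The two rules agree on Ember.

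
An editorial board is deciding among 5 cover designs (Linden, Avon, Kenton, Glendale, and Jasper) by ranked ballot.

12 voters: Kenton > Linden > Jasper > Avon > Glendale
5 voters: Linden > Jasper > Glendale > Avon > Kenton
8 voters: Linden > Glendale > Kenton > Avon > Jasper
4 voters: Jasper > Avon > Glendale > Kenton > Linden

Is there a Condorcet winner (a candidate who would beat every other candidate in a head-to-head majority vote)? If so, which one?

No Condorcet winner

Head-to-head results (29 voters total):
Linden vs Avon: Linden wins 25–4.
Linden vs Kenton: Kenton wins 16–13.
Linden vs Glendale: Linden wins 25–4.
Linden vs Jasper: Linden wins 25–4.
Avon vs Kenton: Kenton wins 20–9.
Avon vs Glendale: Avon wins 16–13.
Avon vs Jasper: Jasper wins 21–8.
Kenton vs Glendale: Glendale wins 17–12.
Kenton vs Jasper: Kenton wins 20–9.
Glendale vs Jasper: Jasper wins 21–8.
No candidate beats all others: Linden beats Glendale beats Kenton beats Linden, a majority cycle.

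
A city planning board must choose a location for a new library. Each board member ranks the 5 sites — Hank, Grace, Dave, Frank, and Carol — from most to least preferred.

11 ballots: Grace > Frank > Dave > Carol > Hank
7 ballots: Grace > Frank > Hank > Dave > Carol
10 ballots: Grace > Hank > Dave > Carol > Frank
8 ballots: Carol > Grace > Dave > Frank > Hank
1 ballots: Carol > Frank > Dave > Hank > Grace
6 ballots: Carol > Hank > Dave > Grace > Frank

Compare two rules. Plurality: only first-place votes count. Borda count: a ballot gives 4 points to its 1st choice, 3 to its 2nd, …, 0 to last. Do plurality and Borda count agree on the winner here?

Yes

Plurality first-place counts: Hank 0, Grace 28, Dave 0, Frank 0, Carol 15 → Grace.
Borda totals: Hank 63, Grace 142, Dave 79, Frank 65, Carol 81 → Grace.
The two rules agree on Grace.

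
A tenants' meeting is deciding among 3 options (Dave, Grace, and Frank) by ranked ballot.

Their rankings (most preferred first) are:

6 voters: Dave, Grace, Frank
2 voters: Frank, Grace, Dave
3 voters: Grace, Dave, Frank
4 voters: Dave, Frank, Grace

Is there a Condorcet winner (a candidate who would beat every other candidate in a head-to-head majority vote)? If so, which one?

Head-to-head results (15 voters total):
Dave vs Grace: Dave wins 10–5.
Dave vs Frank: Dave wins 13–2.
Grace vs Frank: Grace wins 9–6.
Dave beats each rival — Grace (10–5), Frank (13–2) — so Dave is the Condorcet winner.

Dave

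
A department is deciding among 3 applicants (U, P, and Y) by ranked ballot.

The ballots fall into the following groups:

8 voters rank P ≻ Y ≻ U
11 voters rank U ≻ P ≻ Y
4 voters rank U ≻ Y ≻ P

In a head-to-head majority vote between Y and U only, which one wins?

Ballots ranking Y above U: 8.
Ballots ranking U above Y: 11+4 = 15.
U wins the head-to-head, 15–8.

U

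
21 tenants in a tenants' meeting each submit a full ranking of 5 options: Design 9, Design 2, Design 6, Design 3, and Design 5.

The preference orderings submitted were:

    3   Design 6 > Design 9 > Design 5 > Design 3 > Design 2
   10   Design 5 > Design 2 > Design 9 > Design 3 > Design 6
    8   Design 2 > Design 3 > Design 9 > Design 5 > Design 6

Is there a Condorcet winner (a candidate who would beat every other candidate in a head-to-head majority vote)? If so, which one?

There is no Condorcet winner

Head-to-head results (21 voters total):
Design 9 vs Design 2: Design 2 wins 18–3.
Design 9 vs Design 6: Design 9 wins 18–3.
Design 9 vs Design 3: Design 9 wins 13–8.
Design 9 vs Design 5: Design 9 wins 11–10.
Design 2 vs Design 6: Design 2 wins 18–3.
Design 2 vs Design 3: Design 2 wins 18–3.
Design 2 vs Design 5: Design 5 wins 13–8.
Design 6 vs Design 3: Design 3 wins 18–3.
Design 6 vs Design 5: Design 5 wins 18–3.
Design 3 vs Design 5: Design 5 wins 13–8.
No candidate beats all others: Design 9 beats Design 5 beats Design 2 beats Design 9, a majority cycle.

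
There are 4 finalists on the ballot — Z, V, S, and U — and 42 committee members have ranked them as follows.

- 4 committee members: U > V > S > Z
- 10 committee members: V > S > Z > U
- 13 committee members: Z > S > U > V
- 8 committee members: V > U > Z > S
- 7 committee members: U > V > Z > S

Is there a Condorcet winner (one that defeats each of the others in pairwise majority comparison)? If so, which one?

Head-to-head results (42 voters total):
Z vs V: V wins 29–13.
Z vs S: Z wins 28–14.
Z vs U: Z wins 23–19.
V vs S: V wins 29–13.
V vs U: U wins 24–18.
S vs U: S wins 23–19.
No candidate beats all others: Z beats U beats V beats Z, a majority cycle.

None — there is no Condorcet winner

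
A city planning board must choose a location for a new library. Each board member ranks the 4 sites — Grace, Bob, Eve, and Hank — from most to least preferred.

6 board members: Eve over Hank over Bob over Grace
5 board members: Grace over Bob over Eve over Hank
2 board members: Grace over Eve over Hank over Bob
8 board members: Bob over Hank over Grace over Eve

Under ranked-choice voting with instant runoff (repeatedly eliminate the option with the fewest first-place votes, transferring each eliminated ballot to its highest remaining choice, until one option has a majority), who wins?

Bob

Round 1: Bob 8, Grace 7, Eve 6, Hank 0. Hank has the fewest and is eliminated.
Round 2: Bob 8, Grace 7, Eve 6. Eve has the fewest and is eliminated.
Round 3: Bob 14, Grace 7. Bob has a majority.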